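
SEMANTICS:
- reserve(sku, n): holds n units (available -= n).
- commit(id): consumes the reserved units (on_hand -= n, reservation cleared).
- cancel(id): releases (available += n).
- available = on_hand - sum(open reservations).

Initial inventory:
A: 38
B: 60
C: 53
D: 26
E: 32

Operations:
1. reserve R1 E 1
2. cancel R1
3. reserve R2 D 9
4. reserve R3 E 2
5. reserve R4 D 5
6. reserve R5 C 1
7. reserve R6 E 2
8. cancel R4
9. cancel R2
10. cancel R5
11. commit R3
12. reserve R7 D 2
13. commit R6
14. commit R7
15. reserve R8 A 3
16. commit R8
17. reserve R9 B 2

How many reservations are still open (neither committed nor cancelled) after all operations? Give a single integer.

Step 1: reserve R1 E 1 -> on_hand[A=38 B=60 C=53 D=26 E=32] avail[A=38 B=60 C=53 D=26 E=31] open={R1}
Step 2: cancel R1 -> on_hand[A=38 B=60 C=53 D=26 E=32] avail[A=38 B=60 C=53 D=26 E=32] open={}
Step 3: reserve R2 D 9 -> on_hand[A=38 B=60 C=53 D=26 E=32] avail[A=38 B=60 C=53 D=17 E=32] open={R2}
Step 4: reserve R3 E 2 -> on_hand[A=38 B=60 C=53 D=26 E=32] avail[A=38 B=60 C=53 D=17 E=30] open={R2,R3}
Step 5: reserve R4 D 5 -> on_hand[A=38 B=60 C=53 D=26 E=32] avail[A=38 B=60 C=53 D=12 E=30] open={R2,R3,R4}
Step 6: reserve R5 C 1 -> on_hand[A=38 B=60 C=53 D=26 E=32] avail[A=38 B=60 C=52 D=12 E=30] open={R2,R3,R4,R5}
Step 7: reserve R6 E 2 -> on_hand[A=38 B=60 C=53 D=26 E=32] avail[A=38 B=60 C=52 D=12 E=28] open={R2,R3,R4,R5,R6}
Step 8: cancel R4 -> on_hand[A=38 B=60 C=53 D=26 E=32] avail[A=38 B=60 C=52 D=17 E=28] open={R2,R3,R5,R6}
Step 9: cancel R2 -> on_hand[A=38 B=60 C=53 D=26 E=32] avail[A=38 B=60 C=52 D=26 E=28] open={R3,R5,R6}
Step 10: cancel R5 -> on_hand[A=38 B=60 C=53 D=26 E=32] avail[A=38 B=60 C=53 D=26 E=28] open={R3,R6}
Step 11: commit R3 -> on_hand[A=38 B=60 C=53 D=26 E=30] avail[A=38 B=60 C=53 D=26 E=28] open={R6}
Step 12: reserve R7 D 2 -> on_hand[A=38 B=60 C=53 D=26 E=30] avail[A=38 B=60 C=53 D=24 E=28] open={R6,R7}
Step 13: commit R6 -> on_hand[A=38 B=60 C=53 D=26 E=28] avail[A=38 B=60 C=53 D=24 E=28] open={R7}
Step 14: commit R7 -> on_hand[A=38 B=60 C=53 D=24 E=28] avail[A=38 B=60 C=53 D=24 E=28] open={}
Step 15: reserve R8 A 3 -> on_hand[A=38 B=60 C=53 D=24 E=28] avail[A=35 B=60 C=53 D=24 E=28] open={R8}
Step 16: commit R8 -> on_hand[A=35 B=60 C=53 D=24 E=28] avail[A=35 B=60 C=53 D=24 E=28] open={}
Step 17: reserve R9 B 2 -> on_hand[A=35 B=60 C=53 D=24 E=28] avail[A=35 B=58 C=53 D=24 E=28] open={R9}
Open reservations: ['R9'] -> 1

Answer: 1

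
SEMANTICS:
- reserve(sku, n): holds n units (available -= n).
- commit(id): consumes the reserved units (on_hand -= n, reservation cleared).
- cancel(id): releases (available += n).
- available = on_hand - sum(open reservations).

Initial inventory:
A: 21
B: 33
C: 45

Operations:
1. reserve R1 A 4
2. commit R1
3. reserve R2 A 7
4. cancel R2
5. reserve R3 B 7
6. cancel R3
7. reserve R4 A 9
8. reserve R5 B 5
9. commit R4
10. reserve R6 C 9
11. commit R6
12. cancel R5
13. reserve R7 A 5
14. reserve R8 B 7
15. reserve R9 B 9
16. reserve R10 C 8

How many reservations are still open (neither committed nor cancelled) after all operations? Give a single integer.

Step 1: reserve R1 A 4 -> on_hand[A=21 B=33 C=45] avail[A=17 B=33 C=45] open={R1}
Step 2: commit R1 -> on_hand[A=17 B=33 C=45] avail[A=17 B=33 C=45] open={}
Step 3: reserve R2 A 7 -> on_hand[A=17 B=33 C=45] avail[A=10 B=33 C=45] open={R2}
Step 4: cancel R2 -> on_hand[A=17 B=33 C=45] avail[A=17 B=33 C=45] open={}
Step 5: reserve R3 B 7 -> on_hand[A=17 B=33 C=45] avail[A=17 B=26 C=45] open={R3}
Step 6: cancel R3 -> on_hand[A=17 B=33 C=45] avail[A=17 B=33 C=45] open={}
Step 7: reserve R4 A 9 -> on_hand[A=17 B=33 C=45] avail[A=8 B=33 C=45] open={R4}
Step 8: reserve R5 B 5 -> on_hand[A=17 B=33 C=45] avail[A=8 B=28 C=45] open={R4,R5}
Step 9: commit R4 -> on_hand[A=8 B=33 C=45] avail[A=8 B=28 C=45] open={R5}
Step 10: reserve R6 C 9 -> on_hand[A=8 B=33 C=45] avail[A=8 B=28 C=36] open={R5,R6}
Step 11: commit R6 -> on_hand[A=8 B=33 C=36] avail[A=8 B=28 C=36] open={R5}
Step 12: cancel R5 -> on_hand[A=8 B=33 C=36] avail[A=8 B=33 C=36] open={}
Step 13: reserve R7 A 5 -> on_hand[A=8 B=33 C=36] avail[A=3 B=33 C=36] open={R7}
Step 14: reserve R8 B 7 -> on_hand[A=8 B=33 C=36] avail[A=3 B=26 C=36] open={R7,R8}
Step 15: reserve R9 B 9 -> on_hand[A=8 B=33 C=36] avail[A=3 B=17 C=36] open={R7,R8,R9}
Step 16: reserve R10 C 8 -> on_hand[A=8 B=33 C=36] avail[A=3 B=17 C=28] open={R10,R7,R8,R9}
Open reservations: ['R10', 'R7', 'R8', 'R9'] -> 4

Answer: 4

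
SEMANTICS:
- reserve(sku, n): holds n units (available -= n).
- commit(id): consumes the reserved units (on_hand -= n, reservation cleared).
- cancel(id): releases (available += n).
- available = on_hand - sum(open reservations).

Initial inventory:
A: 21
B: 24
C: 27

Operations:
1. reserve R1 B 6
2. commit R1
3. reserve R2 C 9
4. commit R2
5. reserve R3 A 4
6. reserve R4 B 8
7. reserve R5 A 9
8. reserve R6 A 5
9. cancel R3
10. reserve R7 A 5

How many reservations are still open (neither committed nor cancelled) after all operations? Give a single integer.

Step 1: reserve R1 B 6 -> on_hand[A=21 B=24 C=27] avail[A=21 B=18 C=27] open={R1}
Step 2: commit R1 -> on_hand[A=21 B=18 C=27] avail[A=21 B=18 C=27] open={}
Step 3: reserve R2 C 9 -> on_hand[A=21 B=18 C=27] avail[A=21 B=18 C=18] open={R2}
Step 4: commit R2 -> on_hand[A=21 B=18 C=18] avail[A=21 B=18 C=18] open={}
Step 5: reserve R3 A 4 -> on_hand[A=21 B=18 C=18] avail[A=17 B=18 C=18] open={R3}
Step 6: reserve R4 B 8 -> on_hand[A=21 B=18 C=18] avail[A=17 B=10 C=18] open={R3,R4}
Step 7: reserve R5 A 9 -> on_hand[A=21 B=18 C=18] avail[A=8 B=10 C=18] open={R3,R4,R5}
Step 8: reserve R6 A 5 -> on_hand[A=21 B=18 C=18] avail[A=3 B=10 C=18] open={R3,R4,R5,R6}
Step 9: cancel R3 -> on_hand[A=21 B=18 C=18] avail[A=7 B=10 C=18] open={R4,R5,R6}
Step 10: reserve R7 A 5 -> on_hand[A=21 B=18 C=18] avail[A=2 B=10 C=18] open={R4,R5,R6,R7}
Open reservations: ['R4', 'R5', 'R6', 'R7'] -> 4

Answer: 4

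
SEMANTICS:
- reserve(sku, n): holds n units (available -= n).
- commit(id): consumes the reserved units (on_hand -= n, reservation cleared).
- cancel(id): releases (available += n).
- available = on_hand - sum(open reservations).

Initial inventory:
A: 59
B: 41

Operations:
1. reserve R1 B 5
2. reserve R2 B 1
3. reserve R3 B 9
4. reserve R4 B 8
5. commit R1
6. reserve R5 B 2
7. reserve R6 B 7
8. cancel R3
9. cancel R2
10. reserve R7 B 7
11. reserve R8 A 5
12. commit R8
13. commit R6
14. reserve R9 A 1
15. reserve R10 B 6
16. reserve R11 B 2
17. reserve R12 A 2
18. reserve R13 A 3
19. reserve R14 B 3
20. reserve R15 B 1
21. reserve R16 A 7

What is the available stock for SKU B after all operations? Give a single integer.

Answer: 0

Derivation:
Step 1: reserve R1 B 5 -> on_hand[A=59 B=41] avail[A=59 B=36] open={R1}
Step 2: reserve R2 B 1 -> on_hand[A=59 B=41] avail[A=59 B=35] open={R1,R2}
Step 3: reserve R3 B 9 -> on_hand[A=59 B=41] avail[A=59 B=26] open={R1,R2,R3}
Step 4: reserve R4 B 8 -> on_hand[A=59 B=41] avail[A=59 B=18] open={R1,R2,R3,R4}
Step 5: commit R1 -> on_hand[A=59 B=36] avail[A=59 B=18] open={R2,R3,R4}
Step 6: reserve R5 B 2 -> on_hand[A=59 B=36] avail[A=59 B=16] open={R2,R3,R4,R5}
Step 7: reserve R6 B 7 -> on_hand[A=59 B=36] avail[A=59 B=9] open={R2,R3,R4,R5,R6}
Step 8: cancel R3 -> on_hand[A=59 B=36] avail[A=59 B=18] open={R2,R4,R5,R6}
Step 9: cancel R2 -> on_hand[A=59 B=36] avail[A=59 B=19] open={R4,R5,R6}
Step 10: reserve R7 B 7 -> on_hand[A=59 B=36] avail[A=59 B=12] open={R4,R5,R6,R7}
Step 11: reserve R8 A 5 -> on_hand[A=59 B=36] avail[A=54 B=12] open={R4,R5,R6,R7,R8}
Step 12: commit R8 -> on_hand[A=54 B=36] avail[A=54 B=12] open={R4,R5,R6,R7}
Step 13: commit R6 -> on_hand[A=54 B=29] avail[A=54 B=12] open={R4,R5,R7}
Step 14: reserve R9 A 1 -> on_hand[A=54 B=29] avail[A=53 B=12] open={R4,R5,R7,R9}
Step 15: reserve R10 B 6 -> on_hand[A=54 B=29] avail[A=53 B=6] open={R10,R4,R5,R7,R9}
Step 16: reserve R11 B 2 -> on_hand[A=54 B=29] avail[A=53 B=4] open={R10,R11,R4,R5,R7,R9}
Step 17: reserve R12 A 2 -> on_hand[A=54 B=29] avail[A=51 B=4] open={R10,R11,R12,R4,R5,R7,R9}
Step 18: reserve R13 A 3 -> on_hand[A=54 B=29] avail[A=48 B=4] open={R10,R11,R12,R13,R4,R5,R7,R9}
Step 19: reserve R14 B 3 -> on_hand[A=54 B=29] avail[A=48 B=1] open={R10,R11,R12,R13,R14,R4,R5,R7,R9}
Step 20: reserve R15 B 1 -> on_hand[A=54 B=29] avail[A=48 B=0] open={R10,R11,R12,R13,R14,R15,R4,R5,R7,R9}
Step 21: reserve R16 A 7 -> on_hand[A=54 B=29] avail[A=41 B=0] open={R10,R11,R12,R13,R14,R15,R16,R4,R5,R7,R9}
Final available[B] = 0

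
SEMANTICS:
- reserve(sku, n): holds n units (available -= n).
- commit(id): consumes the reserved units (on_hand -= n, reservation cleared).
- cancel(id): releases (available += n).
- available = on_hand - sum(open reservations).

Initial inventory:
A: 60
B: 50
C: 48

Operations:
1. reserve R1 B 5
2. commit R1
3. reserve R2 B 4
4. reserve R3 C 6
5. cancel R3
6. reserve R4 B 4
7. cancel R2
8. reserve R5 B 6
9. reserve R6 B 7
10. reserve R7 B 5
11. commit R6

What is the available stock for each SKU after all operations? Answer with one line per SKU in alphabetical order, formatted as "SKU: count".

Answer: A: 60
B: 23
C: 48

Derivation:
Step 1: reserve R1 B 5 -> on_hand[A=60 B=50 C=48] avail[A=60 B=45 C=48] open={R1}
Step 2: commit R1 -> on_hand[A=60 B=45 C=48] avail[A=60 B=45 C=48] open={}
Step 3: reserve R2 B 4 -> on_hand[A=60 B=45 C=48] avail[A=60 B=41 C=48] open={R2}
Step 4: reserve R3 C 6 -> on_hand[A=60 B=45 C=48] avail[A=60 B=41 C=42] open={R2,R3}
Step 5: cancel R3 -> on_hand[A=60 B=45 C=48] avail[A=60 B=41 C=48] open={R2}
Step 6: reserve R4 B 4 -> on_hand[A=60 B=45 C=48] avail[A=60 B=37 C=48] open={R2,R4}
Step 7: cancel R2 -> on_hand[A=60 B=45 C=48] avail[A=60 B=41 C=48] open={R4}
Step 8: reserve R5 B 6 -> on_hand[A=60 B=45 C=48] avail[A=60 B=35 C=48] open={R4,R5}
Step 9: reserve R6 B 7 -> on_hand[A=60 B=45 C=48] avail[A=60 B=28 C=48] open={R4,R5,R6}
Step 10: reserve R7 B 5 -> on_hand[A=60 B=45 C=48] avail[A=60 B=23 C=48] open={R4,R5,R6,R7}
Step 11: commit R6 -> on_hand[A=60 B=38 C=48] avail[A=60 B=23 C=48] open={R4,R5,R7}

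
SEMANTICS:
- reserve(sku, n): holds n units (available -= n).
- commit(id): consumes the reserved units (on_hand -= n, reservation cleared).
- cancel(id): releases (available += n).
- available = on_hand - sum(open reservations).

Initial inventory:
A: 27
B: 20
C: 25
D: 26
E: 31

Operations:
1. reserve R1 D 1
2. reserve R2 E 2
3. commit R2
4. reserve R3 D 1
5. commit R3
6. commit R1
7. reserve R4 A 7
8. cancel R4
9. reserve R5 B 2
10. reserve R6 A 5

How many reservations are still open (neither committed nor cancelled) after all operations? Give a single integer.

Step 1: reserve R1 D 1 -> on_hand[A=27 B=20 C=25 D=26 E=31] avail[A=27 B=20 C=25 D=25 E=31] open={R1}
Step 2: reserve R2 E 2 -> on_hand[A=27 B=20 C=25 D=26 E=31] avail[A=27 B=20 C=25 D=25 E=29] open={R1,R2}
Step 3: commit R2 -> on_hand[A=27 B=20 C=25 D=26 E=29] avail[A=27 B=20 C=25 D=25 E=29] open={R1}
Step 4: reserve R3 D 1 -> on_hand[A=27 B=20 C=25 D=26 E=29] avail[A=27 B=20 C=25 D=24 E=29] open={R1,R3}
Step 5: commit R3 -> on_hand[A=27 B=20 C=25 D=25 E=29] avail[A=27 B=20 C=25 D=24 E=29] open={R1}
Step 6: commit R1 -> on_hand[A=27 B=20 C=25 D=24 E=29] avail[A=27 B=20 C=25 D=24 E=29] open={}
Step 7: reserve R4 A 7 -> on_hand[A=27 B=20 C=25 D=24 E=29] avail[A=20 B=20 C=25 D=24 E=29] open={R4}
Step 8: cancel R4 -> on_hand[A=27 B=20 C=25 D=24 E=29] avail[A=27 B=20 C=25 D=24 E=29] open={}
Step 9: reserve R5 B 2 -> on_hand[A=27 B=20 C=25 D=24 E=29] avail[A=27 B=18 C=25 D=24 E=29] open={R5}
Step 10: reserve R6 A 5 -> on_hand[A=27 B=20 C=25 D=24 E=29] avail[A=22 B=18 C=25 D=24 E=29] open={R5,R6}
Open reservations: ['R5', 'R6'] -> 2

Answer: 2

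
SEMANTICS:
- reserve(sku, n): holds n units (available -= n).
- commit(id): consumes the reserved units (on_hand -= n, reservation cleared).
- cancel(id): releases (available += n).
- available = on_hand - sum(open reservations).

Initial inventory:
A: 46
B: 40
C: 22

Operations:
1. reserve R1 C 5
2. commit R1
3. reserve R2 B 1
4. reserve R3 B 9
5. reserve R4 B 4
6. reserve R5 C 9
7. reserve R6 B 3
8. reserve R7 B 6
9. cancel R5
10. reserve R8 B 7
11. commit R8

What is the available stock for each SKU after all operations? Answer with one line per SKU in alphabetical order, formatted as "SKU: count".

Step 1: reserve R1 C 5 -> on_hand[A=46 B=40 C=22] avail[A=46 B=40 C=17] open={R1}
Step 2: commit R1 -> on_hand[A=46 B=40 C=17] avail[A=46 B=40 C=17] open={}
Step 3: reserve R2 B 1 -> on_hand[A=46 B=40 C=17] avail[A=46 B=39 C=17] open={R2}
Step 4: reserve R3 B 9 -> on_hand[A=46 B=40 C=17] avail[A=46 B=30 C=17] open={R2,R3}
Step 5: reserve R4 B 4 -> on_hand[A=46 B=40 C=17] avail[A=46 B=26 C=17] open={R2,R3,R4}
Step 6: reserve R5 C 9 -> on_hand[A=46 B=40 C=17] avail[A=46 B=26 C=8] open={R2,R3,R4,R5}
Step 7: reserve R6 B 3 -> on_hand[A=46 B=40 C=17] avail[A=46 B=23 C=8] open={R2,R3,R4,R5,R6}
Step 8: reserve R7 B 6 -> on_hand[A=46 B=40 C=17] avail[A=46 B=17 C=8] open={R2,R3,R4,R5,R6,R7}
Step 9: cancel R5 -> on_hand[A=46 B=40 C=17] avail[A=46 B=17 C=17] open={R2,R3,R4,R6,R7}
Step 10: reserve R8 B 7 -> on_hand[A=46 B=40 C=17] avail[A=46 B=10 C=17] open={R2,R3,R4,R6,R7,R8}
Step 11: commit R8 -> on_hand[A=46 B=33 C=17] avail[A=46 B=10 C=17] open={R2,R3,R4,R6,R7}

Answer: A: 46
B: 10
C: 17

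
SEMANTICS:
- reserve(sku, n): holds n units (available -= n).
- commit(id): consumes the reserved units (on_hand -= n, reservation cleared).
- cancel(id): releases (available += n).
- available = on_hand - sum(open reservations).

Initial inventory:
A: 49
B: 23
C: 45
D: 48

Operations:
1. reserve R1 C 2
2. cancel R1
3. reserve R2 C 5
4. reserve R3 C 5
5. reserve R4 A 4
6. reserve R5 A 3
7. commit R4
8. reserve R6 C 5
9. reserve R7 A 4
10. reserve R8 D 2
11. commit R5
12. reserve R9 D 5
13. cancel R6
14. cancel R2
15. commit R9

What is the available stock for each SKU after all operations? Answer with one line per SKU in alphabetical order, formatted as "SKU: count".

Answer: A: 38
B: 23
C: 40
D: 41

Derivation:
Step 1: reserve R1 C 2 -> on_hand[A=49 B=23 C=45 D=48] avail[A=49 B=23 C=43 D=48] open={R1}
Step 2: cancel R1 -> on_hand[A=49 B=23 C=45 D=48] avail[A=49 B=23 C=45 D=48] open={}
Step 3: reserve R2 C 5 -> on_hand[A=49 B=23 C=45 D=48] avail[A=49 B=23 C=40 D=48] open={R2}
Step 4: reserve R3 C 5 -> on_hand[A=49 B=23 C=45 D=48] avail[A=49 B=23 C=35 D=48] open={R2,R3}
Step 5: reserve R4 A 4 -> on_hand[A=49 B=23 C=45 D=48] avail[A=45 B=23 C=35 D=48] open={R2,R3,R4}
Step 6: reserve R5 A 3 -> on_hand[A=49 B=23 C=45 D=48] avail[A=42 B=23 C=35 D=48] open={R2,R3,R4,R5}
Step 7: commit R4 -> on_hand[A=45 B=23 C=45 D=48] avail[A=42 B=23 C=35 D=48] open={R2,R3,R5}
Step 8: reserve R6 C 5 -> on_hand[A=45 B=23 C=45 D=48] avail[A=42 B=23 C=30 D=48] open={R2,R3,R5,R6}
Step 9: reserve R7 A 4 -> on_hand[A=45 B=23 C=45 D=48] avail[A=38 B=23 C=30 D=48] open={R2,R3,R5,R6,R7}
Step 10: reserve R8 D 2 -> on_hand[A=45 B=23 C=45 D=48] avail[A=38 B=23 C=30 D=46] open={R2,R3,R5,R6,R7,R8}
Step 11: commit R5 -> on_hand[A=42 B=23 C=45 D=48] avail[A=38 B=23 C=30 D=46] open={R2,R3,R6,R7,R8}
Step 12: reserve R9 D 5 -> on_hand[A=42 B=23 C=45 D=48] avail[A=38 B=23 C=30 D=41] open={R2,R3,R6,R7,R8,R9}
Step 13: cancel R6 -> on_hand[A=42 B=23 C=45 D=48] avail[A=38 B=23 C=35 D=41] open={R2,R3,R7,R8,R9}
Step 14: cancel R2 -> on_hand[A=42 B=23 C=45 D=48] avail[A=38 B=23 C=40 D=41] open={R3,R7,R8,R9}
Step 15: commit R9 -> on_hand[A=42 B=23 C=45 D=43] avail[A=38 B=23 C=40 D=41] open={R3,R7,R8}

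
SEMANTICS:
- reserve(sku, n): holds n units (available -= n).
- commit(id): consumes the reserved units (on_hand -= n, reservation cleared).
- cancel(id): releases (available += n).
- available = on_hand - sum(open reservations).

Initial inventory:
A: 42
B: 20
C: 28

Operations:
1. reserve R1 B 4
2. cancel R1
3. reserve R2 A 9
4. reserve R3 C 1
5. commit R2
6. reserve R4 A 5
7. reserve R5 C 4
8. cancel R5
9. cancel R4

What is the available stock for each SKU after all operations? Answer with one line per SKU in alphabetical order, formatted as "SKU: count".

Answer: A: 33
B: 20
C: 27

Derivation:
Step 1: reserve R1 B 4 -> on_hand[A=42 B=20 C=28] avail[A=42 B=16 C=28] open={R1}
Step 2: cancel R1 -> on_hand[A=42 B=20 C=28] avail[A=42 B=20 C=28] open={}
Step 3: reserve R2 A 9 -> on_hand[A=42 B=20 C=28] avail[A=33 B=20 C=28] open={R2}
Step 4: reserve R3 C 1 -> on_hand[A=42 B=20 C=28] avail[A=33 B=20 C=27] open={R2,R3}
Step 5: commit R2 -> on_hand[A=33 B=20 C=28] avail[A=33 B=20 C=27] open={R3}
Step 6: reserve R4 A 5 -> on_hand[A=33 B=20 C=28] avail[A=28 B=20 C=27] open={R3,R4}
Step 7: reserve R5 C 4 -> on_hand[A=33 B=20 C=28] avail[A=28 B=20 C=23] open={R3,R4,R5}
Step 8: cancel R5 -> on_hand[A=33 B=20 C=28] avail[A=28 B=20 C=27] open={R3,R4}
Step 9: cancel R4 -> on_hand[A=33 B=20 C=28] avail[A=33 B=20 C=27] open={R3}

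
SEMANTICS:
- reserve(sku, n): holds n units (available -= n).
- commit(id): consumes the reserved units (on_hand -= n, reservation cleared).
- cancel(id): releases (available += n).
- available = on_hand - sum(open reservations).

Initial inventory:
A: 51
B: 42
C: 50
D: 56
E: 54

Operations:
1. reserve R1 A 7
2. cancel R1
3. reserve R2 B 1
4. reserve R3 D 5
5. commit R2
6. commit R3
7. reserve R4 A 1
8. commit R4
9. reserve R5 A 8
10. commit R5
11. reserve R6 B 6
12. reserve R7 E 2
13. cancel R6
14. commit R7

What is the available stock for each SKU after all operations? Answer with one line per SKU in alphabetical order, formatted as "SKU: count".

Answer: A: 42
B: 41
C: 50
D: 51
E: 52

Derivation:
Step 1: reserve R1 A 7 -> on_hand[A=51 B=42 C=50 D=56 E=54] avail[A=44 B=42 C=50 D=56 E=54] open={R1}
Step 2: cancel R1 -> on_hand[A=51 B=42 C=50 D=56 E=54] avail[A=51 B=42 C=50 D=56 E=54] open={}
Step 3: reserve R2 B 1 -> on_hand[A=51 B=42 C=50 D=56 E=54] avail[A=51 B=41 C=50 D=56 E=54] open={R2}
Step 4: reserve R3 D 5 -> on_hand[A=51 B=42 C=50 D=56 E=54] avail[A=51 B=41 C=50 D=51 E=54] open={R2,R3}
Step 5: commit R2 -> on_hand[A=51 B=41 C=50 D=56 E=54] avail[A=51 B=41 C=50 D=51 E=54] open={R3}
Step 6: commit R3 -> on_hand[A=51 B=41 C=50 D=51 E=54] avail[A=51 B=41 C=50 D=51 E=54] open={}
Step 7: reserve R4 A 1 -> on_hand[A=51 B=41 C=50 D=51 E=54] avail[A=50 B=41 C=50 D=51 E=54] open={R4}
Step 8: commit R4 -> on_hand[A=50 B=41 C=50 D=51 E=54] avail[A=50 B=41 C=50 D=51 E=54] open={}
Step 9: reserve R5 A 8 -> on_hand[A=50 B=41 C=50 D=51 E=54] avail[A=42 B=41 C=50 D=51 E=54] open={R5}
Step 10: commit R5 -> on_hand[A=42 B=41 C=50 D=51 E=54] avail[A=42 B=41 C=50 D=51 E=54] open={}
Step 11: reserve R6 B 6 -> on_hand[A=42 B=41 C=50 D=51 E=54] avail[A=42 B=35 C=50 D=51 E=54] open={R6}
Step 12: reserve R7 E 2 -> on_hand[A=42 B=41 C=50 D=51 E=54] avail[A=42 B=35 C=50 D=51 E=52] open={R6,R7}
Step 13: cancel R6 -> on_hand[A=42 B=41 C=50 D=51 E=54] avail[A=42 B=41 C=50 D=51 E=52] open={R7}
Step 14: commit R7 -> on_hand[A=42 B=41 C=50 D=51 E=52] avail[A=42 B=41 C=50 D=51 E=52] open={}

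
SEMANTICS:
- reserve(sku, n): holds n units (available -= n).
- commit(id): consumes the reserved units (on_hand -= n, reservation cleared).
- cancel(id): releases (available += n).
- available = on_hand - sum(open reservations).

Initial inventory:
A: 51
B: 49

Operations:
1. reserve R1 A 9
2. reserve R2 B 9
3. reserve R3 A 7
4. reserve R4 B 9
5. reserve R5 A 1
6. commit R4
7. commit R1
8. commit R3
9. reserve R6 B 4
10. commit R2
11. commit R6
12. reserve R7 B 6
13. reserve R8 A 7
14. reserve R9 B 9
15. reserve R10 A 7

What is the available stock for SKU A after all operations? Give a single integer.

Step 1: reserve R1 A 9 -> on_hand[A=51 B=49] avail[A=42 B=49] open={R1}
Step 2: reserve R2 B 9 -> on_hand[A=51 B=49] avail[A=42 B=40] open={R1,R2}
Step 3: reserve R3 A 7 -> on_hand[A=51 B=49] avail[A=35 B=40] open={R1,R2,R3}
Step 4: reserve R4 B 9 -> on_hand[A=51 B=49] avail[A=35 B=31] open={R1,R2,R3,R4}
Step 5: reserve R5 A 1 -> on_hand[A=51 B=49] avail[A=34 B=31] open={R1,R2,R3,R4,R5}
Step 6: commit R4 -> on_hand[A=51 B=40] avail[A=34 B=31] open={R1,R2,R3,R5}
Step 7: commit R1 -> on_hand[A=42 B=40] avail[A=34 B=31] open={R2,R3,R5}
Step 8: commit R3 -> on_hand[A=35 B=40] avail[A=34 B=31] open={R2,R5}
Step 9: reserve R6 B 4 -> on_hand[A=35 B=40] avail[A=34 B=27] open={R2,R5,R6}
Step 10: commit R2 -> on_hand[A=35 B=31] avail[A=34 B=27] open={R5,R6}
Step 11: commit R6 -> on_hand[A=35 B=27] avail[A=34 B=27] open={R5}
Step 12: reserve R7 B 6 -> on_hand[A=35 B=27] avail[A=34 B=21] open={R5,R7}
Step 13: reserve R8 A 7 -> on_hand[A=35 B=27] avail[A=27 B=21] open={R5,R7,R8}
Step 14: reserve R9 B 9 -> on_hand[A=35 B=27] avail[A=27 B=12] open={R5,R7,R8,R9}
Step 15: reserve R10 A 7 -> on_hand[A=35 B=27] avail[A=20 B=12] open={R10,R5,R7,R8,R9}
Final available[A] = 20

Answer: 20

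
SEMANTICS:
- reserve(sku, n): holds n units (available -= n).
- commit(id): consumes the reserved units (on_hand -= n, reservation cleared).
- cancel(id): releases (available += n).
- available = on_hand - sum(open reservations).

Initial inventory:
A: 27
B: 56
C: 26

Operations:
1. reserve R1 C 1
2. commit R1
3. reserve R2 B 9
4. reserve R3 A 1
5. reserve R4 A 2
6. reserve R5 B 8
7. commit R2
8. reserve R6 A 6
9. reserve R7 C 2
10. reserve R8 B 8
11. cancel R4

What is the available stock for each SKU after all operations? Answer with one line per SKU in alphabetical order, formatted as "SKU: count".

Answer: A: 20
B: 31
C: 23

Derivation:
Step 1: reserve R1 C 1 -> on_hand[A=27 B=56 C=26] avail[A=27 B=56 C=25] open={R1}
Step 2: commit R1 -> on_hand[A=27 B=56 C=25] avail[A=27 B=56 C=25] open={}
Step 3: reserve R2 B 9 -> on_hand[A=27 B=56 C=25] avail[A=27 B=47 C=25] open={R2}
Step 4: reserve R3 A 1 -> on_hand[A=27 B=56 C=25] avail[A=26 B=47 C=25] open={R2,R3}
Step 5: reserve R4 A 2 -> on_hand[A=27 B=56 C=25] avail[A=24 B=47 C=25] open={R2,R3,R4}
Step 6: reserve R5 B 8 -> on_hand[A=27 B=56 C=25] avail[A=24 B=39 C=25] open={R2,R3,R4,R5}
Step 7: commit R2 -> on_hand[A=27 B=47 C=25] avail[A=24 B=39 C=25] open={R3,R4,R5}
Step 8: reserve R6 A 6 -> on_hand[A=27 B=47 C=25] avail[A=18 B=39 C=25] open={R3,R4,R5,R6}
Step 9: reserve R7 C 2 -> on_hand[A=27 B=47 C=25] avail[A=18 B=39 C=23] open={R3,R4,R5,R6,R7}
Step 10: reserve R8 B 8 -> on_hand[A=27 B=47 C=25] avail[A=18 B=31 C=23] open={R3,R4,R5,R6,R7,R8}
Step 11: cancel R4 -> on_hand[A=27 B=47 C=25] avail[A=20 B=31 C=23] open={R3,R5,R6,R7,R8}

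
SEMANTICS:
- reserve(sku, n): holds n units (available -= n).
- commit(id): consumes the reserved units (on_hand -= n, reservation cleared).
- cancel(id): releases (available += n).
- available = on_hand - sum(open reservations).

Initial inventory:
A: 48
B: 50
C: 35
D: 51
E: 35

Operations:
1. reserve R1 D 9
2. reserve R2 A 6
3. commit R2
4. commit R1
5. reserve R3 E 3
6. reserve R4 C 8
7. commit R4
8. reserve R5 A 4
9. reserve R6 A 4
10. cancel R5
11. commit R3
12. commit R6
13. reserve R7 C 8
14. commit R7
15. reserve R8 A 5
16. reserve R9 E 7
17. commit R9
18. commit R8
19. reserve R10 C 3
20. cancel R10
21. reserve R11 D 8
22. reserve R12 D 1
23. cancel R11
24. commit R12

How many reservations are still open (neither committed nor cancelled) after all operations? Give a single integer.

Answer: 0

Derivation:
Step 1: reserve R1 D 9 -> on_hand[A=48 B=50 C=35 D=51 E=35] avail[A=48 B=50 C=35 D=42 E=35] open={R1}
Step 2: reserve R2 A 6 -> on_hand[A=48 B=50 C=35 D=51 E=35] avail[A=42 B=50 C=35 D=42 E=35] open={R1,R2}
Step 3: commit R2 -> on_hand[A=42 B=50 C=35 D=51 E=35] avail[A=42 B=50 C=35 D=42 E=35] open={R1}
Step 4: commit R1 -> on_hand[A=42 B=50 C=35 D=42 E=35] avail[A=42 B=50 C=35 D=42 E=35] open={}
Step 5: reserve R3 E 3 -> on_hand[A=42 B=50 C=35 D=42 E=35] avail[A=42 B=50 C=35 D=42 E=32] open={R3}
Step 6: reserve R4 C 8 -> on_hand[A=42 B=50 C=35 D=42 E=35] avail[A=42 B=50 C=27 D=42 E=32] open={R3,R4}
Step 7: commit R4 -> on_hand[A=42 B=50 C=27 D=42 E=35] avail[A=42 B=50 C=27 D=42 E=32] open={R3}
Step 8: reserve R5 A 4 -> on_hand[A=42 B=50 C=27 D=42 E=35] avail[A=38 B=50 C=27 D=42 E=32] open={R3,R5}
Step 9: reserve R6 A 4 -> on_hand[A=42 B=50 C=27 D=42 E=35] avail[A=34 B=50 C=27 D=42 E=32] open={R3,R5,R6}
Step 10: cancel R5 -> on_hand[A=42 B=50 C=27 D=42 E=35] avail[A=38 B=50 C=27 D=42 E=32] open={R3,R6}
Step 11: commit R3 -> on_hand[A=42 B=50 C=27 D=42 E=32] avail[A=38 B=50 C=27 D=42 E=32] open={R6}
Step 12: commit R6 -> on_hand[A=38 B=50 C=27 D=42 E=32] avail[A=38 B=50 C=27 D=42 E=32] open={}
Step 13: reserve R7 C 8 -> on_hand[A=38 B=50 C=27 D=42 E=32] avail[A=38 B=50 C=19 D=42 E=32] open={R7}
Step 14: commit R7 -> on_hand[A=38 B=50 C=19 D=42 E=32] avail[A=38 B=50 C=19 D=42 E=32] open={}
Step 15: reserve R8 A 5 -> on_hand[A=38 B=50 C=19 D=42 E=32] avail[A=33 B=50 C=19 D=42 E=32] open={R8}
Step 16: reserve R9 E 7 -> on_hand[A=38 B=50 C=19 D=42 E=32] avail[A=33 B=50 C=19 D=42 E=25] open={R8,R9}
Step 17: commit R9 -> on_hand[A=38 B=50 C=19 D=42 E=25] avail[A=33 B=50 C=19 D=42 E=25] open={R8}
Step 18: commit R8 -> on_hand[A=33 B=50 C=19 D=42 E=25] avail[A=33 B=50 C=19 D=42 E=25] open={}
Step 19: reserve R10 C 3 -> on_hand[A=33 B=50 C=19 D=42 E=25] avail[A=33 B=50 C=16 D=42 E=25] open={R10}
Step 20: cancel R10 -> on_hand[A=33 B=50 C=19 D=42 E=25] avail[A=33 B=50 C=19 D=42 E=25] open={}
Step 21: reserve R11 D 8 -> on_hand[A=33 B=50 C=19 D=42 E=25] avail[A=33 B=50 C=19 D=34 E=25] open={R11}
Step 22: reserve R12 D 1 -> on_hand[A=33 B=50 C=19 D=42 E=25] avail[A=33 B=50 C=19 D=33 E=25] open={R11,R12}
Step 23: cancel R11 -> on_hand[A=33 B=50 C=19 D=42 E=25] avail[A=33 B=50 C=19 D=41 E=25] open={R12}
Step 24: commit R12 -> on_hand[A=33 B=50 C=19 D=41 E=25] avail[A=33 B=50 C=19 D=41 E=25] open={}
Open reservations: [] -> 0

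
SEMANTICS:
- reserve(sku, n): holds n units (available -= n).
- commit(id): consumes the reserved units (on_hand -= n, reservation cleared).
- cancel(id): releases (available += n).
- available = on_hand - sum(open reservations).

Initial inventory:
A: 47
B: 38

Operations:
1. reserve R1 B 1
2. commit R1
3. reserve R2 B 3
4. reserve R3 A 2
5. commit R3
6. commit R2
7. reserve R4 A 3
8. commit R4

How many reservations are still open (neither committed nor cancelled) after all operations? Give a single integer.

Answer: 0

Derivation:
Step 1: reserve R1 B 1 -> on_hand[A=47 B=38] avail[A=47 B=37] open={R1}
Step 2: commit R1 -> on_hand[A=47 B=37] avail[A=47 B=37] open={}
Step 3: reserve R2 B 3 -> on_hand[A=47 B=37] avail[A=47 B=34] open={R2}
Step 4: reserve R3 A 2 -> on_hand[A=47 B=37] avail[A=45 B=34] open={R2,R3}
Step 5: commit R3 -> on_hand[A=45 B=37] avail[A=45 B=34] open={R2}
Step 6: commit R2 -> on_hand[A=45 B=34] avail[A=45 B=34] open={}
Step 7: reserve R4 A 3 -> on_hand[A=45 B=34] avail[A=42 B=34] open={R4}
Step 8: commit R4 -> on_hand[A=42 B=34] avail[A=42 B=34] open={}
Open reservations: [] -> 0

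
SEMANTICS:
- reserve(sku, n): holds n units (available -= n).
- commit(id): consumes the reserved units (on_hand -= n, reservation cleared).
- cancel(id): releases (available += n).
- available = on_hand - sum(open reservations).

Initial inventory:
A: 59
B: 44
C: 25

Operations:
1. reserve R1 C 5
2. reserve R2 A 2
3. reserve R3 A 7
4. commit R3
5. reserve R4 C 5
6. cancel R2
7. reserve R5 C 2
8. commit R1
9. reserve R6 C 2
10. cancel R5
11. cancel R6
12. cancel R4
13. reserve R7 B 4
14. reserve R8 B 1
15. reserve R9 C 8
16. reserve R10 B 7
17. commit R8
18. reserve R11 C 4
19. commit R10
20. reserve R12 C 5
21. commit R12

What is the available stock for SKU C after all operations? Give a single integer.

Step 1: reserve R1 C 5 -> on_hand[A=59 B=44 C=25] avail[A=59 B=44 C=20] open={R1}
Step 2: reserve R2 A 2 -> on_hand[A=59 B=44 C=25] avail[A=57 B=44 C=20] open={R1,R2}
Step 3: reserve R3 A 7 -> on_hand[A=59 B=44 C=25] avail[A=50 B=44 C=20] open={R1,R2,R3}
Step 4: commit R3 -> on_hand[A=52 B=44 C=25] avail[A=50 B=44 C=20] open={R1,R2}
Step 5: reserve R4 C 5 -> on_hand[A=52 B=44 C=25] avail[A=50 B=44 C=15] open={R1,R2,R4}
Step 6: cancel R2 -> on_hand[A=52 B=44 C=25] avail[A=52 B=44 C=15] open={R1,R4}
Step 7: reserve R5 C 2 -> on_hand[A=52 B=44 C=25] avail[A=52 B=44 C=13] open={R1,R4,R5}
Step 8: commit R1 -> on_hand[A=52 B=44 C=20] avail[A=52 B=44 C=13] open={R4,R5}
Step 9: reserve R6 C 2 -> on_hand[A=52 B=44 C=20] avail[A=52 B=44 C=11] open={R4,R5,R6}
Step 10: cancel R5 -> on_hand[A=52 B=44 C=20] avail[A=52 B=44 C=13] open={R4,R6}
Step 11: cancel R6 -> on_hand[A=52 B=44 C=20] avail[A=52 B=44 C=15] open={R4}
Step 12: cancel R4 -> on_hand[A=52 B=44 C=20] avail[A=52 B=44 C=20] open={}
Step 13: reserve R7 B 4 -> on_hand[A=52 B=44 C=20] avail[A=52 B=40 C=20] open={R7}
Step 14: reserve R8 B 1 -> on_hand[A=52 B=44 C=20] avail[A=52 B=39 C=20] open={R7,R8}
Step 15: reserve R9 C 8 -> on_hand[A=52 B=44 C=20] avail[A=52 B=39 C=12] open={R7,R8,R9}
Step 16: reserve R10 B 7 -> on_hand[A=52 B=44 C=20] avail[A=52 B=32 C=12] open={R10,R7,R8,R9}
Step 17: commit R8 -> on_hand[A=52 B=43 C=20] avail[A=52 B=32 C=12] open={R10,R7,R9}
Step 18: reserve R11 C 4 -> on_hand[A=52 B=43 C=20] avail[A=52 B=32 C=8] open={R10,R11,R7,R9}
Step 19: commit R10 -> on_hand[A=52 B=36 C=20] avail[A=52 B=32 C=8] open={R11,R7,R9}
Step 20: reserve R12 C 5 -> on_hand[A=52 B=36 C=20] avail[A=52 B=32 C=3] open={R11,R12,R7,R9}
Step 21: commit R12 -> on_hand[A=52 B=36 C=15] avail[A=52 B=32 C=3] open={R11,R7,R9}
Final available[C] = 3

Answer: 3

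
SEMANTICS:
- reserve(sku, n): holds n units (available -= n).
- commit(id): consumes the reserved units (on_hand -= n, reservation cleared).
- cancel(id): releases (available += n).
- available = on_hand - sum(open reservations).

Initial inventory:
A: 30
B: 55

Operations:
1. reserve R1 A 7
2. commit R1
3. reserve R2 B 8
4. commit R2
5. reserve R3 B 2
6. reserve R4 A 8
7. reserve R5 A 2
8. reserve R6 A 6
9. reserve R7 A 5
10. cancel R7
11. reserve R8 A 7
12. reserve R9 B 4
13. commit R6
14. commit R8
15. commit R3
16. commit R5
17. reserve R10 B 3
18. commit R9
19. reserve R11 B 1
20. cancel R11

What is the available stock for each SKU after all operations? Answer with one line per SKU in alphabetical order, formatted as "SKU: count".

Answer: A: 0
B: 38

Derivation:
Step 1: reserve R1 A 7 -> on_hand[A=30 B=55] avail[A=23 B=55] open={R1}
Step 2: commit R1 -> on_hand[A=23 B=55] avail[A=23 B=55] open={}
Step 3: reserve R2 B 8 -> on_hand[A=23 B=55] avail[A=23 B=47] open={R2}
Step 4: commit R2 -> on_hand[A=23 B=47] avail[A=23 B=47] open={}
Step 5: reserve R3 B 2 -> on_hand[A=23 B=47] avail[A=23 B=45] open={R3}
Step 6: reserve R4 A 8 -> on_hand[A=23 B=47] avail[A=15 B=45] open={R3,R4}
Step 7: reserve R5 A 2 -> on_hand[A=23 B=47] avail[A=13 B=45] open={R3,R4,R5}
Step 8: reserve R6 A 6 -> on_hand[A=23 B=47] avail[A=7 B=45] open={R3,R4,R5,R6}
Step 9: reserve R7 A 5 -> on_hand[A=23 B=47] avail[A=2 B=45] open={R3,R4,R5,R6,R7}
Step 10: cancel R7 -> on_hand[A=23 B=47] avail[A=7 B=45] open={R3,R4,R5,R6}
Step 11: reserve R8 A 7 -> on_hand[A=23 B=47] avail[A=0 B=45] open={R3,R4,R5,R6,R8}
Step 12: reserve R9 B 4 -> on_hand[A=23 B=47] avail[A=0 B=41] open={R3,R4,R5,R6,R8,R9}
Step 13: commit R6 -> on_hand[A=17 B=47] avail[A=0 B=41] open={R3,R4,R5,R8,R9}
Step 14: commit R8 -> on_hand[A=10 B=47] avail[A=0 B=41] open={R3,R4,R5,R9}
Step 15: commit R3 -> on_hand[A=10 B=45] avail[A=0 B=41] open={R4,R5,R9}
Step 16: commit R5 -> on_hand[A=8 B=45] avail[A=0 B=41] open={R4,R9}
Step 17: reserve R10 B 3 -> on_hand[A=8 B=45] avail[A=0 B=38] open={R10,R4,R9}
Step 18: commit R9 -> on_hand[A=8 B=41] avail[A=0 B=38] open={R10,R4}
Step 19: reserve R11 B 1 -> on_hand[A=8 B=41] avail[A=0 B=37] open={R10,R11,R4}
Step 20: cancel R11 -> on_hand[A=8 B=41] avail[A=0 B=38] open={R10,R4}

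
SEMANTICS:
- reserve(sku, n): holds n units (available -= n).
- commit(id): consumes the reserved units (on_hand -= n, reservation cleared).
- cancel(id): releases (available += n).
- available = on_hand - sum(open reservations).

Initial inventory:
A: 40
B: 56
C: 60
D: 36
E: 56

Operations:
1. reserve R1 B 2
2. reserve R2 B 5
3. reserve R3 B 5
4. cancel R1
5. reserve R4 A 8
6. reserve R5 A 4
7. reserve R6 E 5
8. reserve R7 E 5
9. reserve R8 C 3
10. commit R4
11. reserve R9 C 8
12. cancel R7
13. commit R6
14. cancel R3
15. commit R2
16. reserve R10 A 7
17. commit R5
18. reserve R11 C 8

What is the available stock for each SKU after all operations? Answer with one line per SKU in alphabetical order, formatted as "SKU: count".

Step 1: reserve R1 B 2 -> on_hand[A=40 B=56 C=60 D=36 E=56] avail[A=40 B=54 C=60 D=36 E=56] open={R1}
Step 2: reserve R2 B 5 -> on_hand[A=40 B=56 C=60 D=36 E=56] avail[A=40 B=49 C=60 D=36 E=56] open={R1,R2}
Step 3: reserve R3 B 5 -> on_hand[A=40 B=56 C=60 D=36 E=56] avail[A=40 B=44 C=60 D=36 E=56] open={R1,R2,R3}
Step 4: cancel R1 -> on_hand[A=40 B=56 C=60 D=36 E=56] avail[A=40 B=46 C=60 D=36 E=56] open={R2,R3}
Step 5: reserve R4 A 8 -> on_hand[A=40 B=56 C=60 D=36 E=56] avail[A=32 B=46 C=60 D=36 E=56] open={R2,R3,R4}
Step 6: reserve R5 A 4 -> on_hand[A=40 B=56 C=60 D=36 E=56] avail[A=28 B=46 C=60 D=36 E=56] open={R2,R3,R4,R5}
Step 7: reserve R6 E 5 -> on_hand[A=40 B=56 C=60 D=36 E=56] avail[A=28 B=46 C=60 D=36 E=51] open={R2,R3,R4,R5,R6}
Step 8: reserve R7 E 5 -> on_hand[A=40 B=56 C=60 D=36 E=56] avail[A=28 B=46 C=60 D=36 E=46] open={R2,R3,R4,R5,R6,R7}
Step 9: reserve R8 C 3 -> on_hand[A=40 B=56 C=60 D=36 E=56] avail[A=28 B=46 C=57 D=36 E=46] open={R2,R3,R4,R5,R6,R7,R8}
Step 10: commit R4 -> on_hand[A=32 B=56 C=60 D=36 E=56] avail[A=28 B=46 C=57 D=36 E=46] open={R2,R3,R5,R6,R7,R8}
Step 11: reserve R9 C 8 -> on_hand[A=32 B=56 C=60 D=36 E=56] avail[A=28 B=46 C=49 D=36 E=46] open={R2,R3,R5,R6,R7,R8,R9}
Step 12: cancel R7 -> on_hand[A=32 B=56 C=60 D=36 E=56] avail[A=28 B=46 C=49 D=36 E=51] open={R2,R3,R5,R6,R8,R9}
Step 13: commit R6 -> on_hand[A=32 B=56 C=60 D=36 E=51] avail[A=28 B=46 C=49 D=36 E=51] open={R2,R3,R5,R8,R9}
Step 14: cancel R3 -> on_hand[A=32 B=56 C=60 D=36 E=51] avail[A=28 B=51 C=49 D=36 E=51] open={R2,R5,R8,R9}
Step 15: commit R2 -> on_hand[A=32 B=51 C=60 D=36 E=51] avail[A=28 B=51 C=49 D=36 E=51] open={R5,R8,R9}
Step 16: reserve R10 A 7 -> on_hand[A=32 B=51 C=60 D=36 E=51] avail[A=21 B=51 C=49 D=36 E=51] open={R10,R5,R8,R9}
Step 17: commit R5 -> on_hand[A=28 B=51 C=60 D=36 E=51] avail[A=21 B=51 C=49 D=36 E=51] open={R10,R8,R9}
Step 18: reserve R11 C 8 -> on_hand[A=28 B=51 C=60 D=36 E=51] avail[A=21 B=51 C=41 D=36 E=51] open={R10,R11,R8,R9}

Answer: A: 21
B: 51
C: 41
D: 36
E: 51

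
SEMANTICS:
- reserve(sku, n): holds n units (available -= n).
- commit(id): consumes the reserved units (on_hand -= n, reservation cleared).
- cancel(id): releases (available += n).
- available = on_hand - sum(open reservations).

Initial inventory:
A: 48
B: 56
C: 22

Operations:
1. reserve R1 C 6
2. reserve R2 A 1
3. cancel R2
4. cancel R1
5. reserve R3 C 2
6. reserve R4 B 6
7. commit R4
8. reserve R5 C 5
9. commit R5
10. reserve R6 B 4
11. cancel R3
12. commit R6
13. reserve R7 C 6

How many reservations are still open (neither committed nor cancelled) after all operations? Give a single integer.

Step 1: reserve R1 C 6 -> on_hand[A=48 B=56 C=22] avail[A=48 B=56 C=16] open={R1}
Step 2: reserve R2 A 1 -> on_hand[A=48 B=56 C=22] avail[A=47 B=56 C=16] open={R1,R2}
Step 3: cancel R2 -> on_hand[A=48 B=56 C=22] avail[A=48 B=56 C=16] open={R1}
Step 4: cancel R1 -> on_hand[A=48 B=56 C=22] avail[A=48 B=56 C=22] open={}
Step 5: reserve R3 C 2 -> on_hand[A=48 B=56 C=22] avail[A=48 B=56 C=20] open={R3}
Step 6: reserve R4 B 6 -> on_hand[A=48 B=56 C=22] avail[A=48 B=50 C=20] open={R3,R4}
Step 7: commit R4 -> on_hand[A=48 B=50 C=22] avail[A=48 B=50 C=20] open={R3}
Step 8: reserve R5 C 5 -> on_hand[A=48 B=50 C=22] avail[A=48 B=50 C=15] open={R3,R5}
Step 9: commit R5 -> on_hand[A=48 B=50 C=17] avail[A=48 B=50 C=15] open={R3}
Step 10: reserve R6 B 4 -> on_hand[A=48 B=50 C=17] avail[A=48 B=46 C=15] open={R3,R6}
Step 11: cancel R3 -> on_hand[A=48 B=50 C=17] avail[A=48 B=46 C=17] open={R6}
Step 12: commit R6 -> on_hand[A=48 B=46 C=17] avail[A=48 B=46 C=17] open={}
Step 13: reserve R7 C 6 -> on_hand[A=48 B=46 C=17] avail[A=48 B=46 C=11] open={R7}
Open reservations: ['R7'] -> 1

Answer: 1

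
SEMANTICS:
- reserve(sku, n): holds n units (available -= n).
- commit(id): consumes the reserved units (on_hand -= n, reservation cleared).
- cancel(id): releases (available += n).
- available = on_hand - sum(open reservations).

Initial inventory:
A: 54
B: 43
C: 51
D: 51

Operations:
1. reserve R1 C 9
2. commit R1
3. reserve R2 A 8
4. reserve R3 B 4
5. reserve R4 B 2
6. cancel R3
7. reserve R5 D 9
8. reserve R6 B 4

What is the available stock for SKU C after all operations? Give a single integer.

Answer: 42

Derivation:
Step 1: reserve R1 C 9 -> on_hand[A=54 B=43 C=51 D=51] avail[A=54 B=43 C=42 D=51] open={R1}
Step 2: commit R1 -> on_hand[A=54 B=43 C=42 D=51] avail[A=54 B=43 C=42 D=51] open={}
Step 3: reserve R2 A 8 -> on_hand[A=54 B=43 C=42 D=51] avail[A=46 B=43 C=42 D=51] open={R2}
Step 4: reserve R3 B 4 -> on_hand[A=54 B=43 C=42 D=51] avail[A=46 B=39 C=42 D=51] open={R2,R3}
Step 5: reserve R4 B 2 -> on_hand[A=54 B=43 C=42 D=51] avail[A=46 B=37 C=42 D=51] open={R2,R3,R4}
Step 6: cancel R3 -> on_hand[A=54 B=43 C=42 D=51] avail[A=46 B=41 C=42 D=51] open={R2,R4}
Step 7: reserve R5 D 9 -> on_hand[A=54 B=43 C=42 D=51] avail[A=46 B=41 C=42 D=42] open={R2,R4,R5}
Step 8: reserve R6 B 4 -> on_hand[A=54 B=43 C=42 D=51] avail[A=46 B=37 C=42 D=42] open={R2,R4,R5,R6}
Final available[C] = 42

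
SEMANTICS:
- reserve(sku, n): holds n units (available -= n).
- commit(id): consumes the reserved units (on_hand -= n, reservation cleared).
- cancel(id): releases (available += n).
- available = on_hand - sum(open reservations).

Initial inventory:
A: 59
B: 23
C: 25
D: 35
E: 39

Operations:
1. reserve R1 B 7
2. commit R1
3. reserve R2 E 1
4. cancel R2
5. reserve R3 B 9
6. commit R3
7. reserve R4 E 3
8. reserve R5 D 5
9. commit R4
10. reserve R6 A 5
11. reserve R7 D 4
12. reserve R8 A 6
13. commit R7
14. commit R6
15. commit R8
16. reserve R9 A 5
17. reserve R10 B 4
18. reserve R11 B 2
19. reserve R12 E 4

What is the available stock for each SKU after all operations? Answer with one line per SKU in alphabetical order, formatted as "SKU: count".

Step 1: reserve R1 B 7 -> on_hand[A=59 B=23 C=25 D=35 E=39] avail[A=59 B=16 C=25 D=35 E=39] open={R1}
Step 2: commit R1 -> on_hand[A=59 B=16 C=25 D=35 E=39] avail[A=59 B=16 C=25 D=35 E=39] open={}
Step 3: reserve R2 E 1 -> on_hand[A=59 B=16 C=25 D=35 E=39] avail[A=59 B=16 C=25 D=35 E=38] open={R2}
Step 4: cancel R2 -> on_hand[A=59 B=16 C=25 D=35 E=39] avail[A=59 B=16 C=25 D=35 E=39] open={}
Step 5: reserve R3 B 9 -> on_hand[A=59 B=16 C=25 D=35 E=39] avail[A=59 B=7 C=25 D=35 E=39] open={R3}
Step 6: commit R3 -> on_hand[A=59 B=7 C=25 D=35 E=39] avail[A=59 B=7 C=25 D=35 E=39] open={}
Step 7: reserve R4 E 3 -> on_hand[A=59 B=7 C=25 D=35 E=39] avail[A=59 B=7 C=25 D=35 E=36] open={R4}
Step 8: reserve R5 D 5 -> on_hand[A=59 B=7 C=25 D=35 E=39] avail[A=59 B=7 C=25 D=30 E=36] open={R4,R5}
Step 9: commit R4 -> on_hand[A=59 B=7 C=25 D=35 E=36] avail[A=59 B=7 C=25 D=30 E=36] open={R5}
Step 10: reserve R6 A 5 -> on_hand[A=59 B=7 C=25 D=35 E=36] avail[A=54 B=7 C=25 D=30 E=36] open={R5,R6}
Step 11: reserve R7 D 4 -> on_hand[A=59 B=7 C=25 D=35 E=36] avail[A=54 B=7 C=25 D=26 E=36] open={R5,R6,R7}
Step 12: reserve R8 A 6 -> on_hand[A=59 B=7 C=25 D=35 E=36] avail[A=48 B=7 C=25 D=26 E=36] open={R5,R6,R7,R8}
Step 13: commit R7 -> on_hand[A=59 B=7 C=25 D=31 E=36] avail[A=48 B=7 C=25 D=26 E=36] open={R5,R6,R8}
Step 14: commit R6 -> on_hand[A=54 B=7 C=25 D=31 E=36] avail[A=48 B=7 C=25 D=26 E=36] open={R5,R8}
Step 15: commit R8 -> on_hand[A=48 B=7 C=25 D=31 E=36] avail[A=48 B=7 C=25 D=26 E=36] open={R5}
Step 16: reserve R9 A 5 -> on_hand[A=48 B=7 C=25 D=31 E=36] avail[A=43 B=7 C=25 D=26 E=36] open={R5,R9}
Step 17: reserve R10 B 4 -> on_hand[A=48 B=7 C=25 D=31 E=36] avail[A=43 B=3 C=25 D=26 E=36] open={R10,R5,R9}
Step 18: reserve R11 B 2 -> on_hand[A=48 B=7 C=25 D=31 E=36] avail[A=43 B=1 C=25 D=26 E=36] open={R10,R11,R5,R9}
Step 19: reserve R12 E 4 -> on_hand[A=48 B=7 C=25 D=31 E=36] avail[A=43 B=1 C=25 D=26 E=32] open={R10,R11,R12,R5,R9}

Answer: A: 43
B: 1
C: 25
D: 26
E: 32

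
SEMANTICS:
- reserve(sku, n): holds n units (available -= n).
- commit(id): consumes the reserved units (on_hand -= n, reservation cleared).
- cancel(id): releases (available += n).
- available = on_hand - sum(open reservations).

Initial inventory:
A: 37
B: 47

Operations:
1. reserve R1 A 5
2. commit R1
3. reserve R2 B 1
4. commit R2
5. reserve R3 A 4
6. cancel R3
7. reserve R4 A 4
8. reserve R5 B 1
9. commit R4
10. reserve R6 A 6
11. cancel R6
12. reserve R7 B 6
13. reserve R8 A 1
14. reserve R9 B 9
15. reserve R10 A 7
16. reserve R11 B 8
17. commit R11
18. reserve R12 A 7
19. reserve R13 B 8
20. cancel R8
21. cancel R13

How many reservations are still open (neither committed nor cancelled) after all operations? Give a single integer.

Step 1: reserve R1 A 5 -> on_hand[A=37 B=47] avail[A=32 B=47] open={R1}
Step 2: commit R1 -> on_hand[A=32 B=47] avail[A=32 B=47] open={}
Step 3: reserve R2 B 1 -> on_hand[A=32 B=47] avail[A=32 B=46] open={R2}
Step 4: commit R2 -> on_hand[A=32 B=46] avail[A=32 B=46] open={}
Step 5: reserve R3 A 4 -> on_hand[A=32 B=46] avail[A=28 B=46] open={R3}
Step 6: cancel R3 -> on_hand[A=32 B=46] avail[A=32 B=46] open={}
Step 7: reserve R4 A 4 -> on_hand[A=32 B=46] avail[A=28 B=46] open={R4}
Step 8: reserve R5 B 1 -> on_hand[A=32 B=46] avail[A=28 B=45] open={R4,R5}
Step 9: commit R4 -> on_hand[A=28 B=46] avail[A=28 B=45] open={R5}
Step 10: reserve R6 A 6 -> on_hand[A=28 B=46] avail[A=22 B=45] open={R5,R6}
Step 11: cancel R6 -> on_hand[A=28 B=46] avail[A=28 B=45] open={R5}
Step 12: reserve R7 B 6 -> on_hand[A=28 B=46] avail[A=28 B=39] open={R5,R7}
Step 13: reserve R8 A 1 -> on_hand[A=28 B=46] avail[A=27 B=39] open={R5,R7,R8}
Step 14: reserve R9 B 9 -> on_hand[A=28 B=46] avail[A=27 B=30] open={R5,R7,R8,R9}
Step 15: reserve R10 A 7 -> on_hand[A=28 B=46] avail[A=20 B=30] open={R10,R5,R7,R8,R9}
Step 16: reserve R11 B 8 -> on_hand[A=28 B=46] avail[A=20 B=22] open={R10,R11,R5,R7,R8,R9}
Step 17: commit R11 -> on_hand[A=28 B=38] avail[A=20 B=22] open={R10,R5,R7,R8,R9}
Step 18: reserve R12 A 7 -> on_hand[A=28 B=38] avail[A=13 B=22] open={R10,R12,R5,R7,R8,R9}
Step 19: reserve R13 B 8 -> on_hand[A=28 B=38] avail[A=13 B=14] open={R10,R12,R13,R5,R7,R8,R9}
Step 20: cancel R8 -> on_hand[A=28 B=38] avail[A=14 B=14] open={R10,R12,R13,R5,R7,R9}
Step 21: cancel R13 -> on_hand[A=28 B=38] avail[A=14 B=22] open={R10,R12,R5,R7,R9}
Open reservations: ['R10', 'R12', 'R5', 'R7', 'R9'] -> 5

Answer: 5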